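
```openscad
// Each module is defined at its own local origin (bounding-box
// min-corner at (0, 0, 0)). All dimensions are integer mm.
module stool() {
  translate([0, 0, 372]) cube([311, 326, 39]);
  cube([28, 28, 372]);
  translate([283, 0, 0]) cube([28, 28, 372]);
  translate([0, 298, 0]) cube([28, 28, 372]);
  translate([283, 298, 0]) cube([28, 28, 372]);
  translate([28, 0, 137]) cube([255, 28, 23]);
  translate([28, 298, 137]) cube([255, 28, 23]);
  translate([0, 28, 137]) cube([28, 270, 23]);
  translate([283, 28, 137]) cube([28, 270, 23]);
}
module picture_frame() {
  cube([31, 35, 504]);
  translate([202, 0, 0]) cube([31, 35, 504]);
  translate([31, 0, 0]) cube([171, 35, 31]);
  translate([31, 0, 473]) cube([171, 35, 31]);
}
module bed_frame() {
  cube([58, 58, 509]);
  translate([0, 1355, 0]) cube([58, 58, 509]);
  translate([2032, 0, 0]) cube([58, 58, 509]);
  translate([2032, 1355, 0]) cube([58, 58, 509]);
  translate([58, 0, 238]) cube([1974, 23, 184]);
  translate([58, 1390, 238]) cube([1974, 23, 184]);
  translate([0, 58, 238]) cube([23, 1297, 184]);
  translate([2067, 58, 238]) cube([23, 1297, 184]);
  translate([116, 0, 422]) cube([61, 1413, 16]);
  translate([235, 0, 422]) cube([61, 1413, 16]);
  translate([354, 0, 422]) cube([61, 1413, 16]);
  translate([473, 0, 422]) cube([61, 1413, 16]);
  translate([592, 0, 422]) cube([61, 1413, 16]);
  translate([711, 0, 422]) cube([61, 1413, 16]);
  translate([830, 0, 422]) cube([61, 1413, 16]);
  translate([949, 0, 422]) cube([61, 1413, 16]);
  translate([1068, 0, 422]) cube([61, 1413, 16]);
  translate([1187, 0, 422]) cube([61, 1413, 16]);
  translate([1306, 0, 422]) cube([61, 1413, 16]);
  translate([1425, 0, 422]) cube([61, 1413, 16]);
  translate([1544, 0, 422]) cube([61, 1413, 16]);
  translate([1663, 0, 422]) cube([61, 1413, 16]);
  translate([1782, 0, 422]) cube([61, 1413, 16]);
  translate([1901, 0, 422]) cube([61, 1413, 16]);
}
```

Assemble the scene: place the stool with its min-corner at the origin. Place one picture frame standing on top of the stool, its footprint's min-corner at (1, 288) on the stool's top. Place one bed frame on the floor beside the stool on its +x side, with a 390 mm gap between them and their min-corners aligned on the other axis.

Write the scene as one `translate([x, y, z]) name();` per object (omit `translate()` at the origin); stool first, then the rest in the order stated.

stool();
translate([1, 288, 411]) picture_frame();
translate([701, 0, 0]) bed_frame();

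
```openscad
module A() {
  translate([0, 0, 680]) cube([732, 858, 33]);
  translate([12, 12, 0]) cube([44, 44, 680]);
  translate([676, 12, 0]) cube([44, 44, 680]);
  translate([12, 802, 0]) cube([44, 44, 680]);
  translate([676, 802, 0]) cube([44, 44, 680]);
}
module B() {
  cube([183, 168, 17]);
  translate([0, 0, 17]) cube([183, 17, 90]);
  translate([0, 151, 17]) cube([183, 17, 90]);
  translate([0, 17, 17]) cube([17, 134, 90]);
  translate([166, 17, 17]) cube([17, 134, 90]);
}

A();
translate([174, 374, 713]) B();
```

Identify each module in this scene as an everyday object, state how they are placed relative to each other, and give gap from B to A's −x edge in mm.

A is a table. B is an open box. The open box is on top of the table. The gap from the open box to the table's −x edge is 174 mm.

The open box's min-x is at 174; the table's min-x is 0; gap = 174 mm.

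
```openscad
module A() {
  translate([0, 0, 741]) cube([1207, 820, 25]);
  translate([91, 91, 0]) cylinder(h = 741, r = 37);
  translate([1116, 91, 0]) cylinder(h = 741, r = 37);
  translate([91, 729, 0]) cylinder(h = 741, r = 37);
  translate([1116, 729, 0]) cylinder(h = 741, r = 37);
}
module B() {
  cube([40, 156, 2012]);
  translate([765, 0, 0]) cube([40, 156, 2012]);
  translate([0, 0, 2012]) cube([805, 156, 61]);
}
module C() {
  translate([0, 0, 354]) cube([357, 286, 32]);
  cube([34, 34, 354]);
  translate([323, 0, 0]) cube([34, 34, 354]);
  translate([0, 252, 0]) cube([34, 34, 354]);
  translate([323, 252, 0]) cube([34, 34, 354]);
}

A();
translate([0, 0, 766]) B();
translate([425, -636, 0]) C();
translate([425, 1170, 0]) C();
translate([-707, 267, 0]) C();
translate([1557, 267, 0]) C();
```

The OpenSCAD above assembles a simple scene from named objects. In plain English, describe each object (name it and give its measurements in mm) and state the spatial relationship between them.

A is a table: top 1207 mm (x) × 820 mm (y), 25 mm thick, upper face at z = 766 mm, on four round legs of 74 mm diameter, each leg's bounding box inset 54 mm from the nearest pair of top edges, running from z = 0 to the bottom of the top.

B is a door frame. The clear opening is 725 mm wide and 2012 mm high. Two 40 mm wide jambs, 156 mm deep, stand either side of the opening from the floor to the top of the opening. A 61 mm thick head sits across the top of both jambs, spanning the full outside width of the frame.

C is a simple wooden stool: a rectangular seat 357 mm (x) by 286 mm (y), 32 mm thick, top face at z = 386 mm, on four square legs, each 34×34 mm in cross-section. The legs rest on z = 0, each flush with a corner of the seat.

The door frame is on top of the table. Four stools sit around the table at the −y, +y, −x, +x sides.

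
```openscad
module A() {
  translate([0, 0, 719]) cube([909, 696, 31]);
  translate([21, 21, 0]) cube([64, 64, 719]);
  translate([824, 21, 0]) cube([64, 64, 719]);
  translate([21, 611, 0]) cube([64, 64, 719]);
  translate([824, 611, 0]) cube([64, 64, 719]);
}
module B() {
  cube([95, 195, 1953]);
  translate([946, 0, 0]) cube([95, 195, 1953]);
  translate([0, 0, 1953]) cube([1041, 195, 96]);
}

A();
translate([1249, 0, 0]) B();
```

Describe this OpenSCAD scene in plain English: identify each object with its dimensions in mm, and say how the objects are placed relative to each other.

A is a table: top 909 mm (x) × 696 mm (y), 31 mm thick, upper face at z = 750 mm, on four 64×64 mm square legs, each inset 21 mm from the nearest pair of top edges, running from z = 0 to the bottom of the top.

B is a rectangular door frame: two vertical jambs of 95×195 mm section, 1953 mm tall, with a clear opening 851 mm wide between their inner faces. A header 96 mm tall and 195 mm deep lies on top of the jambs and spans the full outside width.

The door frame is on the floor beside the table on its +x side.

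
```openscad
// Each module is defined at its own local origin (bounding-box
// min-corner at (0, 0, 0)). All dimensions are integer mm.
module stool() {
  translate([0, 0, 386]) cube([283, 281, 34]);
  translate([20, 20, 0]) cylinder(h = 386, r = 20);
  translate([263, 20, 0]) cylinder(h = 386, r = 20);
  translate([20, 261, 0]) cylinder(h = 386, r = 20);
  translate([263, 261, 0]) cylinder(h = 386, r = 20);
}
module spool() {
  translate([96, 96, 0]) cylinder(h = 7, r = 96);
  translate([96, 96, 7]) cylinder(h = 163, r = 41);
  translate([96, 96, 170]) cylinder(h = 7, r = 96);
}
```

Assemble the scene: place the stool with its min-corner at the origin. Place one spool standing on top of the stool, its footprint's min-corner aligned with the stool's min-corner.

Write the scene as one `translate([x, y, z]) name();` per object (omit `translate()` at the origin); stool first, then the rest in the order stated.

stool();
translate([0, 0, 420]) spool();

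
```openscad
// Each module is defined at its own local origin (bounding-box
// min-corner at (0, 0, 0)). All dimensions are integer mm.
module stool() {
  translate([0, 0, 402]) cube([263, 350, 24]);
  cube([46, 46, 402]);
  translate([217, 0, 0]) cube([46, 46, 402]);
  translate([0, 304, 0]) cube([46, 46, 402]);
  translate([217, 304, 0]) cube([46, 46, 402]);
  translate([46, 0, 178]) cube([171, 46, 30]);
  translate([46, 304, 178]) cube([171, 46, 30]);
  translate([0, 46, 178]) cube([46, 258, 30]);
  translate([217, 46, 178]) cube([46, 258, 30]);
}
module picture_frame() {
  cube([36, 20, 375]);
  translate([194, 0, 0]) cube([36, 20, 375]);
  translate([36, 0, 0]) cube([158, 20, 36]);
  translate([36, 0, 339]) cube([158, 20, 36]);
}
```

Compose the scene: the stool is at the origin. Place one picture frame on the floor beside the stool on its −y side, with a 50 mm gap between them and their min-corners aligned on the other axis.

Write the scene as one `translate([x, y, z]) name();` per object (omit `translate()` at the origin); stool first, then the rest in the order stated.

stool();
translate([0, -70, 0]) picture_frame();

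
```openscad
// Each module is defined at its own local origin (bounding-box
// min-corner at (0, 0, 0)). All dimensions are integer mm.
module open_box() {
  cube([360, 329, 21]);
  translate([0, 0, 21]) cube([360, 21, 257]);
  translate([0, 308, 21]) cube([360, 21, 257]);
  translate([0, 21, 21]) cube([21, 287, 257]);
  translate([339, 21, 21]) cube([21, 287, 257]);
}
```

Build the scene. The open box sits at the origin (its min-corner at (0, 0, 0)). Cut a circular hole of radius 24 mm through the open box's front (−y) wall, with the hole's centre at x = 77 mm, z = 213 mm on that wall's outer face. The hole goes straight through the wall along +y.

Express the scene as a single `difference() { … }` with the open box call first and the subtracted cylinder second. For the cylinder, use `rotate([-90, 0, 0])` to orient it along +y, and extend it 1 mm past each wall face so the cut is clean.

difference() {
  open_box();
  translate([77, -1, 213]) rotate([-90, 0, 0]) cylinder(h = 23, r = 24);
}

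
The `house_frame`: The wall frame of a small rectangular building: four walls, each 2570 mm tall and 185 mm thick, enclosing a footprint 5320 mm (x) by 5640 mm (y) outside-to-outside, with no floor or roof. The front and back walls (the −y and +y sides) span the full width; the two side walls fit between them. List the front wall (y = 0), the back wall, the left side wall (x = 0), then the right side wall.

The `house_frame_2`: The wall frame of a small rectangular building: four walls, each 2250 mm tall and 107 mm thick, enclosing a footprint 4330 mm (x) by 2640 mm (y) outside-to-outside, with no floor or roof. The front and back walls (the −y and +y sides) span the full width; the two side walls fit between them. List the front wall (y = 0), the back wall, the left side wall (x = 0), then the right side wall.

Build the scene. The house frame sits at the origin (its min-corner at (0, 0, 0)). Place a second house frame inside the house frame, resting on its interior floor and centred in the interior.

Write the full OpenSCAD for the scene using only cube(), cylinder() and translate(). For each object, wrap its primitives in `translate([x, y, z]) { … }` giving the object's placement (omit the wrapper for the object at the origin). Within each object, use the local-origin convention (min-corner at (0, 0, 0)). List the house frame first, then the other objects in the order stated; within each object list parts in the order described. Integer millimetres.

cube([5320, 185, 2570]);
translate([0, 5455, 0]) cube([5320, 185, 2570]);
translate([0, 185, 0]) cube([185, 5270, 2570]);
translate([5135, 185, 0]) cube([185, 5270, 2570]);
translate([495, 1500, 0]) {
  cube([4330, 107, 2250]);
  translate([0, 2533, 0]) cube([4330, 107, 2250]);
  translate([0, 107, 0]) cube([107, 2426, 2250]);
  translate([4223, 107, 0]) cube([107, 2426, 2250]);
}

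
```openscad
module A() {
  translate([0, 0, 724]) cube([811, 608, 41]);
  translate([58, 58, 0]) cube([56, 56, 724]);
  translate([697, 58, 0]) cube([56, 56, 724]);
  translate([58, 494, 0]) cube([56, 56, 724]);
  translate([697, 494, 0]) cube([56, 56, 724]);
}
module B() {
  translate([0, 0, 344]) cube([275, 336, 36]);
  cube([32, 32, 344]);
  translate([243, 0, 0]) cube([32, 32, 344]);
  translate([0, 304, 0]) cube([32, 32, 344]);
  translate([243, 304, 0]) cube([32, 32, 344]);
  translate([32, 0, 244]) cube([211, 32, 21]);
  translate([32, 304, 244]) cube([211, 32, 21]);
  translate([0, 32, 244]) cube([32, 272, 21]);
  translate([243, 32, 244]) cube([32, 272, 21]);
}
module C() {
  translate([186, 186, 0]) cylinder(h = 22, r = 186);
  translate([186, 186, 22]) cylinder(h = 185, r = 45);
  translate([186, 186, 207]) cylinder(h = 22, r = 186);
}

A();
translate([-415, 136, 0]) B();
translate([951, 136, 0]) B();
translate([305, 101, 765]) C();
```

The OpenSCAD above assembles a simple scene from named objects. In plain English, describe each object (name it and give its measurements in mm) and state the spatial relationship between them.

A is a table: top 811 mm (x) × 608 mm (y), 41 mm thick, upper face at z = 765 mm, on four 56×56 mm square legs, each inset 58 mm from the nearest pair of top edges, running from z = 0 to the bottom of the top.

B is a simple wooden stool: a rectangular seat 275 mm (x) by 336 mm (y), 36 mm thick, top face at z = 380 mm, on four square legs, each 32×32 mm in cross-section. The legs rest on z = 0, each flush with a corner of the seat. Four stretchers, 32 mm wide and 21 mm tall, connect adjacent legs with their undersides at z = 244 mm, each running between the inner faces of the legs it joins and aligned with the legs' outer faces on the other axis.

C is a spool: two coaxial disc flanges of radius 186 mm and thickness 22 mm, joined by a core cylinder of radius 45 mm and height 185 mm. The lower flange rests on z = 0 and the three cylinders share a vertical axis.

Two stools sit around the table at the −x, +x sides. The spool is on top of the table.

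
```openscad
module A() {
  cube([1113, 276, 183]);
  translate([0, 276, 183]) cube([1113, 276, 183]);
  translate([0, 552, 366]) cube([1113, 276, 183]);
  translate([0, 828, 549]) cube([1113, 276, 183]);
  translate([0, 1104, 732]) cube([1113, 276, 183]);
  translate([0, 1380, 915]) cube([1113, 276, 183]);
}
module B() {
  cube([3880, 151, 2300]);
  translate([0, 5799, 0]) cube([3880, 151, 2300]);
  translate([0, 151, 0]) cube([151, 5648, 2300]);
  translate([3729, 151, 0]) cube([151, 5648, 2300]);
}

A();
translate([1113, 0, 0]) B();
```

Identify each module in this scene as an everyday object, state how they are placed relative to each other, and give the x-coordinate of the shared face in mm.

The staircase's +x face and the house frame's −x face are both at x = 1113 mm.

A is a staircase. B is a house frame. The house frame is against the staircase's +x side, with their −y faces flush. The x-coordinate of the shared face is 1113 mm.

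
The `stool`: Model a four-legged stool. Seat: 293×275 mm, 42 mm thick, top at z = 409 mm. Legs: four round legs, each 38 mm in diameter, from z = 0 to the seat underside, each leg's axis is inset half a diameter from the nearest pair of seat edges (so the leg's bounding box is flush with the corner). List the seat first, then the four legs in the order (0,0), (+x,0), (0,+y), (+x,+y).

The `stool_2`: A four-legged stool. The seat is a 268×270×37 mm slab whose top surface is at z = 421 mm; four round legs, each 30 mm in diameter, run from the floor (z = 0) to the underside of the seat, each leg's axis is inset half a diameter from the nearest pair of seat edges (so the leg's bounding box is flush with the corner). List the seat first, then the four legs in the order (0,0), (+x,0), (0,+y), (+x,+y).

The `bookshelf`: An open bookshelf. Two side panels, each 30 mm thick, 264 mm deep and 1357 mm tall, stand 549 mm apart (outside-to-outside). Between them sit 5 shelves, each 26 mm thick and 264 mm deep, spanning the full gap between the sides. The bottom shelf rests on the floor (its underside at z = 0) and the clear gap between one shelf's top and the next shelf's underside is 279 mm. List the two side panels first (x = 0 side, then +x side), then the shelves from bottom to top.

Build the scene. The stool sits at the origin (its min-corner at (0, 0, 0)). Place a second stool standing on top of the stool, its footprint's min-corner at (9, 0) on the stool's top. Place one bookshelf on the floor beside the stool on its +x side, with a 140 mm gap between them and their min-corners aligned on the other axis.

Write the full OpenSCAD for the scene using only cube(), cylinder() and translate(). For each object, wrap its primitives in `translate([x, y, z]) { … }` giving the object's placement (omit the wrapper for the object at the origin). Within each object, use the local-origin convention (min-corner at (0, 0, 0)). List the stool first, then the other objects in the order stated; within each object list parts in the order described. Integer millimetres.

translate([0, 0, 367]) cube([293, 275, 42]);
translate([19, 19, 0]) cylinder(h = 367, r = 19);
translate([274, 19, 0]) cylinder(h = 367, r = 19);
translate([19, 256, 0]) cylinder(h = 367, r = 19);
translate([274, 256, 0]) cylinder(h = 367, r = 19);
translate([9, 0, 409]) {
  translate([0, 0, 384]) cube([268, 270, 37]);
  translate([15, 15, 0]) cylinder(h = 384, r = 15);
  translate([253, 15, 0]) cylinder(h = 384, r = 15);
  translate([15, 255, 0]) cylinder(h = 384, r = 15);
  translate([253, 255, 0]) cylinder(h = 384, r = 15);
}
translate([433, 0, 0]) {
  cube([30, 264, 1357]);
  translate([519, 0, 0]) cube([30, 264, 1357]);
  translate([30, 0, 0]) cube([489, 264, 26]);
  translate([30, 0, 305]) cube([489, 264, 26]);
  translate([30, 0, 610]) cube([489, 264, 26]);
  translate([30, 0, 915]) cube([489, 264, 26]);
  translate([30, 0, 1220]) cube([489, 264, 26]);
}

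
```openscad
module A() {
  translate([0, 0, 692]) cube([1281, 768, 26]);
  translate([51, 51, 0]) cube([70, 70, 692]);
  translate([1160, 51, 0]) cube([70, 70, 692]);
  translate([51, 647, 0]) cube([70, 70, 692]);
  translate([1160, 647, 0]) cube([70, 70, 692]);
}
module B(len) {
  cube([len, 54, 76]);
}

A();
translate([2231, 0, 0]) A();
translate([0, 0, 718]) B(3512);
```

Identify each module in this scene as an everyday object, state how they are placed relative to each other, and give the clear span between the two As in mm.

A is a table. B is a beam. A beam spans the tops of two tables. The clear span between the two tables is 950 mm.

Second table starts at x = 2231; first ends at x = 1281; clear span = 2231 − 1281 = 950 mm.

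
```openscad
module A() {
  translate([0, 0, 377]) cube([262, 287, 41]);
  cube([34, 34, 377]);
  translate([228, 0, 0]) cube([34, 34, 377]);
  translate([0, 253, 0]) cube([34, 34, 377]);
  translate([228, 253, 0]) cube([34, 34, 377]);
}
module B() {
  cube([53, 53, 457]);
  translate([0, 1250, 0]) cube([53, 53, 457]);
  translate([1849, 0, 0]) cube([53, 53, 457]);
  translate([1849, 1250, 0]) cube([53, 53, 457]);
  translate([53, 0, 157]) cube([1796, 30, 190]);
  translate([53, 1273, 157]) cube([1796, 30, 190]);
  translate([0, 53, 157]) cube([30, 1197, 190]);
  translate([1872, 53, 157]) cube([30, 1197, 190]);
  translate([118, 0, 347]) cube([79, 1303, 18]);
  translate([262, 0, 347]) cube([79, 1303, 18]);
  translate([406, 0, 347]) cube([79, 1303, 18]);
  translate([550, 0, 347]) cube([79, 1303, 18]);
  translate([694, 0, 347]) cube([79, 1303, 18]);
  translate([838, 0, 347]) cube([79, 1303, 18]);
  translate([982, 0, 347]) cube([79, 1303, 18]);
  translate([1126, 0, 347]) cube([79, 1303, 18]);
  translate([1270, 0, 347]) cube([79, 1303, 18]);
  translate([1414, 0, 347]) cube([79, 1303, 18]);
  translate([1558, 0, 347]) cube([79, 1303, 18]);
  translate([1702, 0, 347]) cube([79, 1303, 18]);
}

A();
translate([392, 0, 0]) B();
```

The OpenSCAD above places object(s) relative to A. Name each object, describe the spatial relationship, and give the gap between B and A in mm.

A is a stool. B is a bed frame. The bed frame is on the floor beside the stool on its +x side. The gap between the bed frame and the stool is 130 mm.

The bed frame's nearest face is 130 mm from the stool's +x face.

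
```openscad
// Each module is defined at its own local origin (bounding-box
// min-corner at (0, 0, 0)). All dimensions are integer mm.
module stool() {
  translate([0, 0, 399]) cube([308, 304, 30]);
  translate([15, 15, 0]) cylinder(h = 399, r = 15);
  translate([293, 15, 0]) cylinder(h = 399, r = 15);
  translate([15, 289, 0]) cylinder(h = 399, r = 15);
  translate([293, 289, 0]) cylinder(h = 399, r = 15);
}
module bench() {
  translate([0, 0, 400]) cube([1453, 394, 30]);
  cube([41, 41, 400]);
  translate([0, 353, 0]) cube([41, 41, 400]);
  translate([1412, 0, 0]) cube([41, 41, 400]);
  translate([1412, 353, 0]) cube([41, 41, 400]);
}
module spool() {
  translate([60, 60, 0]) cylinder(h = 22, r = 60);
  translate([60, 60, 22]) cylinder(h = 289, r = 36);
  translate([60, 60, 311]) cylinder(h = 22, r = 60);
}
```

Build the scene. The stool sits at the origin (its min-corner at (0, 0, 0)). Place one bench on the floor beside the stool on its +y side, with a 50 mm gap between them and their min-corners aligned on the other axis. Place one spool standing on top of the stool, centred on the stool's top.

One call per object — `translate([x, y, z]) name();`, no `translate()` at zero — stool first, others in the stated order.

stool();
translate([0, 354, 0]) bench();
translate([94, 92, 429]) spool();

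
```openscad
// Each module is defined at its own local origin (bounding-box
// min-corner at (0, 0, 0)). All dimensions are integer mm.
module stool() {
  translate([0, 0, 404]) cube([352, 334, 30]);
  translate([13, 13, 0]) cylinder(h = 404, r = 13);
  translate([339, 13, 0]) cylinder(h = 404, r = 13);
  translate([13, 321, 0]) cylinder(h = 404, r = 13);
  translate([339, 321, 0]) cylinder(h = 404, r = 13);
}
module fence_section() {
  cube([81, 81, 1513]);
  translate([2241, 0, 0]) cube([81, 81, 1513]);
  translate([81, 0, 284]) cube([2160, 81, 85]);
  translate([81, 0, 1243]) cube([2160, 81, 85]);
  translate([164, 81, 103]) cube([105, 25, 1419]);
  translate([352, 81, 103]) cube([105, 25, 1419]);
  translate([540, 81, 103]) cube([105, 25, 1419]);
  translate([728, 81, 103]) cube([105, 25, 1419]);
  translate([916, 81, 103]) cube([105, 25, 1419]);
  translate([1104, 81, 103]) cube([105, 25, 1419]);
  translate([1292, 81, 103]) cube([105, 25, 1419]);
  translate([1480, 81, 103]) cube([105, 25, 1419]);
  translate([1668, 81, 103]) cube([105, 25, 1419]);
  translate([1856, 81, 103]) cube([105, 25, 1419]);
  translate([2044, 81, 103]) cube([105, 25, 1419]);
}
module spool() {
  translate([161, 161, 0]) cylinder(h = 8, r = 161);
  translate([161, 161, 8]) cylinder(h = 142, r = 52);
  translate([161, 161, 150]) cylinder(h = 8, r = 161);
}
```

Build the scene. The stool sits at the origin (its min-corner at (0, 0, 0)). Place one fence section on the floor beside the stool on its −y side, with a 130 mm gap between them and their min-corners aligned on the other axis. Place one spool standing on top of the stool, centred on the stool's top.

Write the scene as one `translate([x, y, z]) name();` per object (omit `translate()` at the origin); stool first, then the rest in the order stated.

stool();
translate([0, -236, 0]) fence_section();
translate([15, 6, 434]) spool();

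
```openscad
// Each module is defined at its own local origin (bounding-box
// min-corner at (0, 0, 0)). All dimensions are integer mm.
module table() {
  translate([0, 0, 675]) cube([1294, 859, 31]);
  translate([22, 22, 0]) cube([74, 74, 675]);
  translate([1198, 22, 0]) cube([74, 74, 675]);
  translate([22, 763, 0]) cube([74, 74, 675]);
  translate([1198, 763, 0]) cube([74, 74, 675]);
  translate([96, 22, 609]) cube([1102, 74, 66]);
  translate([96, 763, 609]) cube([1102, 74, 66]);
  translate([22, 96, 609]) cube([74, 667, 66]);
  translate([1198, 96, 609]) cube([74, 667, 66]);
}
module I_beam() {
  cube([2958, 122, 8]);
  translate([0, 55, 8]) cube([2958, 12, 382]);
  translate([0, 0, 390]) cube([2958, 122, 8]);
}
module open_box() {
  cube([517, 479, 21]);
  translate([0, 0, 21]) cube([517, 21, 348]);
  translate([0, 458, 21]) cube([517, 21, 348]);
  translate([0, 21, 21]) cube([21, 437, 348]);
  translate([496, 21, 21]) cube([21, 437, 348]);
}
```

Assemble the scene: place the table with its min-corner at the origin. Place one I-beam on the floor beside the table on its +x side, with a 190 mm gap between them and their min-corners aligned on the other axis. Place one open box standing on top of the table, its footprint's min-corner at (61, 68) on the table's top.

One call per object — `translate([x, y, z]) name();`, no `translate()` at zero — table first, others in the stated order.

table();
translate([1484, 0, 0]) I_beam();
translate([61, 68, 706]) open_box();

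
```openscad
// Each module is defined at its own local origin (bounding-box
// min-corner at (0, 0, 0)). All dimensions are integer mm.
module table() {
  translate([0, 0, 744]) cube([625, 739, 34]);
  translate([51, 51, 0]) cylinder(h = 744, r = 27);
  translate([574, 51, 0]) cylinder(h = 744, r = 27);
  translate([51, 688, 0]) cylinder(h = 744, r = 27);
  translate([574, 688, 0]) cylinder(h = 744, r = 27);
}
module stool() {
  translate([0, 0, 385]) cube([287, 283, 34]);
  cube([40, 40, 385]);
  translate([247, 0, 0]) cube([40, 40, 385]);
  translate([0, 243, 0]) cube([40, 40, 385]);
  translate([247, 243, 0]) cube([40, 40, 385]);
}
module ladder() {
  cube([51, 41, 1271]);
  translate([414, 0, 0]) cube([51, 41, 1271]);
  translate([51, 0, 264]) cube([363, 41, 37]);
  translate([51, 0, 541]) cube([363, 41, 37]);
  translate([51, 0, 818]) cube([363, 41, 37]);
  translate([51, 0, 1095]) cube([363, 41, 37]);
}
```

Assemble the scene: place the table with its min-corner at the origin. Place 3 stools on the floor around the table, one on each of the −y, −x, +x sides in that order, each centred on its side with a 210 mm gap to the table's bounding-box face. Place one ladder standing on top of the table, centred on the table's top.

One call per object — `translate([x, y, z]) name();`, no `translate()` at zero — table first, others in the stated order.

table();
translate([169, -493, 0]) stool();
translate([-497, 228, 0]) stool();
translate([835, 228, 0]) stool();
translate([80, 349, 778]) ladder();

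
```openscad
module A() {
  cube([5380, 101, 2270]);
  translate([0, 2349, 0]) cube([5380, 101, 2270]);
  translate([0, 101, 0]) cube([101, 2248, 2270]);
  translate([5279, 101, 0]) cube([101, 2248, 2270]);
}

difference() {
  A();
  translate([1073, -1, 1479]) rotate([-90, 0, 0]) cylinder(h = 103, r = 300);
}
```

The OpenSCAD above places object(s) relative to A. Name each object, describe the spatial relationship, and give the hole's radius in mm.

The subtracted cylinder has r = 300 mm.

A is a house frame. The house frame has a circular hole through its front wall. The hole's radius is 300 mm.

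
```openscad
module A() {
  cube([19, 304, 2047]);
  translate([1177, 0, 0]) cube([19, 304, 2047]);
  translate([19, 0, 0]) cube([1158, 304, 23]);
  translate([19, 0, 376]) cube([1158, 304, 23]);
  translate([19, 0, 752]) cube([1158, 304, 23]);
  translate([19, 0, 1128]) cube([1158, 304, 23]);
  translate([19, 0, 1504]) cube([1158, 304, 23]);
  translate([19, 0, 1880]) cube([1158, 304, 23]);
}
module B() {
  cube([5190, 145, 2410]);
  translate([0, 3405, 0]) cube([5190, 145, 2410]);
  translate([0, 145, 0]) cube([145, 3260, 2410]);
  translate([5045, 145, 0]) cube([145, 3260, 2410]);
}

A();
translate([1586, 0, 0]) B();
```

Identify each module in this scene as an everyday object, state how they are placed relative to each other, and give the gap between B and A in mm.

The house frame's nearest face is 390 mm from the bookshelf's +x face.

A is a bookshelf. B is a house frame. The house frame is on the floor beside the bookshelf on its +x side. The gap between the house frame and the bookshelf is 390 mm.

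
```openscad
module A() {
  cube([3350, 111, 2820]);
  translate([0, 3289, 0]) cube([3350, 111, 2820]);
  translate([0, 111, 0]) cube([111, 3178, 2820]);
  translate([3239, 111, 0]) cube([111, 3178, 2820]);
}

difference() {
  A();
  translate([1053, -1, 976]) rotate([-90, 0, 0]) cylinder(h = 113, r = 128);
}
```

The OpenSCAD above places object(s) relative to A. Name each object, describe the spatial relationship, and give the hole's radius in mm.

The subtracted cylinder has r = 128 mm.

A is a house frame. The house frame has a circular hole through its front wall. The hole's radius is 128 mm.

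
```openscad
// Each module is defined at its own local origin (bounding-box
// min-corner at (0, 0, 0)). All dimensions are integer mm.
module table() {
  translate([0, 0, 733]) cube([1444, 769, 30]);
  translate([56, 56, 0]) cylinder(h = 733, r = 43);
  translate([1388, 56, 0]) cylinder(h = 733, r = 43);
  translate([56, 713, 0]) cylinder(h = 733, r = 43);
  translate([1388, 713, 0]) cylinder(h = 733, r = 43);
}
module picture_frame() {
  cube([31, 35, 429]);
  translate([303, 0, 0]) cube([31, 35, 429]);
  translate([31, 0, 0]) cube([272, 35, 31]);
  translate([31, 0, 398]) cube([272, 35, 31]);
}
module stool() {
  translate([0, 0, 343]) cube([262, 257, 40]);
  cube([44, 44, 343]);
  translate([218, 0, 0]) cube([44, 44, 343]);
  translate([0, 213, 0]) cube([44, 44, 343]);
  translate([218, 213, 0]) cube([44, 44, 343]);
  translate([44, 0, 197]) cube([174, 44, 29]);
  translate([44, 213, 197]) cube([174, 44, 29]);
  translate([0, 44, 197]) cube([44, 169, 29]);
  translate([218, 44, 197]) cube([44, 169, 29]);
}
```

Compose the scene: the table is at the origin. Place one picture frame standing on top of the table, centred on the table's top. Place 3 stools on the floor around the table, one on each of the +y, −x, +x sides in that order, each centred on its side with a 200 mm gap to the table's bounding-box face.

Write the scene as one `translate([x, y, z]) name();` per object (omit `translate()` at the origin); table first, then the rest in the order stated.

table();
translate([555, 367, 763]) picture_frame();
translate([591, 969, 0]) stool();
translate([-462, 256, 0]) stool();
translate([1644, 256, 0]) stool();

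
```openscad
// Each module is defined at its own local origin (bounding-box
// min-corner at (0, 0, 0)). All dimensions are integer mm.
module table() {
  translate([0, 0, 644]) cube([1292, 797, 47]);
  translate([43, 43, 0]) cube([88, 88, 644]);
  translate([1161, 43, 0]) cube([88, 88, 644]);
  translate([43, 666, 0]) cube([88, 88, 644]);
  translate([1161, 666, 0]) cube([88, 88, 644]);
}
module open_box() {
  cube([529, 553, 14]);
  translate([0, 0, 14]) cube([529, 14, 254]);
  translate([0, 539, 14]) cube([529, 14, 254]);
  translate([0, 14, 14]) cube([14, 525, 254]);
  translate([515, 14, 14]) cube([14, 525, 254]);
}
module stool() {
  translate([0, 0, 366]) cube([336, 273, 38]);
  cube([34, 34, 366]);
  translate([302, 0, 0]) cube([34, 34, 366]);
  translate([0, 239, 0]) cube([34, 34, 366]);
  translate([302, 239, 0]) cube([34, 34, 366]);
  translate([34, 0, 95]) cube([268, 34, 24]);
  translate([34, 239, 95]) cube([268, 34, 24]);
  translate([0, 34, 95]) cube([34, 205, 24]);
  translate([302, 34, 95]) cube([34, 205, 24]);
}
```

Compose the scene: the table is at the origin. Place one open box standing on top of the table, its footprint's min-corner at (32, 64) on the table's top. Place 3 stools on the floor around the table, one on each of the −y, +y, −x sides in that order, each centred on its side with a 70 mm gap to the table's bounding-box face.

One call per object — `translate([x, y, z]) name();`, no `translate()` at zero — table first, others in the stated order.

table();
translate([32, 64, 691]) open_box();
translate([478, -343, 0]) stool();
translate([478, 867, 0]) stool();
translate([-406, 262, 0]) stool();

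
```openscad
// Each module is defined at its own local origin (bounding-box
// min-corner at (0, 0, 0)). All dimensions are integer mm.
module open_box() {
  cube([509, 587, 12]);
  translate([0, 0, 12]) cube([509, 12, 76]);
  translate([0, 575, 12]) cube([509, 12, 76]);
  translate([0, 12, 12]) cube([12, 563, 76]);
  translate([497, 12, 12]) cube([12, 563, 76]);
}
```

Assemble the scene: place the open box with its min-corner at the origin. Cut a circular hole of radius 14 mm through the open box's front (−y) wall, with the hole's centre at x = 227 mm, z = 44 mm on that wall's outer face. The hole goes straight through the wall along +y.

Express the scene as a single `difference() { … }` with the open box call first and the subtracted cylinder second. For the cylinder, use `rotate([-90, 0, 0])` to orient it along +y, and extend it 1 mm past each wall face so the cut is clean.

difference() {
  open_box();
  translate([227, -1, 44]) rotate([-90, 0, 0]) cylinder(h = 14, r = 14);
}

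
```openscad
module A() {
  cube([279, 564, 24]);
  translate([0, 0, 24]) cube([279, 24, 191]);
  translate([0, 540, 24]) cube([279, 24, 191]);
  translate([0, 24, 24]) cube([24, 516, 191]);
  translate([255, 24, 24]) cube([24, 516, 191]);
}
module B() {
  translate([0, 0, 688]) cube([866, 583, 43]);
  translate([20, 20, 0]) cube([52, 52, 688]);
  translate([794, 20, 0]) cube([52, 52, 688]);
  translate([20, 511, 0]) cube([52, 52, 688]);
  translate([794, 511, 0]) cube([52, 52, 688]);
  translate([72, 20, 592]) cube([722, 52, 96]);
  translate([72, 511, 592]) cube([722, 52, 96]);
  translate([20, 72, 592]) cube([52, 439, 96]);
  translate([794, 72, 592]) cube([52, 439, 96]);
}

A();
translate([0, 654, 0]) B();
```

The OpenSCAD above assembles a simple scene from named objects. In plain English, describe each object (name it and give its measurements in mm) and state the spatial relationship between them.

A is an open-topped rectangular box: outside dimensions 279×564×215 mm, with a uniform wall and base thickness of 24 mm. The base is a full 279×564 slab on the floor; four walls sit on top of the base. The front and back walls (the −y and +y sides) span the full width; the two side walls fit between them.

B is a rectangular dining table. The top is 866×583×43 mm with its upper surface at z = 731 mm. It stands on four 52×52 mm square legs, each inset 20 mm from the nearest pair of top edges, running from the floor to the underside of the top. Four apron rails, 52 mm thick and 96 mm tall, run between adjacent legs with their top edges flush with the underside of the top and their outer faces flush with the legs' outer faces.

The table is on the floor beside the open box on its +y side.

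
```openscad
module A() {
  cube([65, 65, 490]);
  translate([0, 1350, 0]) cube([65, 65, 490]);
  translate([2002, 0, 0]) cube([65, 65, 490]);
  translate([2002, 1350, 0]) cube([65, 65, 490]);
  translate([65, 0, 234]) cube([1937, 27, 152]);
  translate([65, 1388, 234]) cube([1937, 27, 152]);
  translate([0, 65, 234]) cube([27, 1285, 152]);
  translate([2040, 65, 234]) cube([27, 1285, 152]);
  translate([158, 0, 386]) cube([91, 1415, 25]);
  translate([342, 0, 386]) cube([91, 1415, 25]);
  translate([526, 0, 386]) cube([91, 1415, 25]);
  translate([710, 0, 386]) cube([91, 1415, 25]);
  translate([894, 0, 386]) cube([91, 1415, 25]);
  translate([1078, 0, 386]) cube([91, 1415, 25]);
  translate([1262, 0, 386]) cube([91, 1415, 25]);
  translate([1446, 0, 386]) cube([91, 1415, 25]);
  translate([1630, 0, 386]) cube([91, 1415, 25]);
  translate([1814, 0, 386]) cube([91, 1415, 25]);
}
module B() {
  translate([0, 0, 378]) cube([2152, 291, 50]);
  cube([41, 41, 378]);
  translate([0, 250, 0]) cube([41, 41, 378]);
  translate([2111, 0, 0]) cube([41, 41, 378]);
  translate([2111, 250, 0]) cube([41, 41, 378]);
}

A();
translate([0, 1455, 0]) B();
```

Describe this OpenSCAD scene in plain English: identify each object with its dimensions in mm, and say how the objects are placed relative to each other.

A is a bed frame 2067 mm long (x) by 1415 mm wide (y). Four 65×65 mm corner posts, 490 mm tall, at the corners of the footprint. Four rails of 27 mm thickness and 152 mm height run between adjacent posts with their undersides at z = 234 mm, their outer faces flush with the outside of the frame (the two x-running rails run between the posts' inner faces; the two y-running rails run between the posts' inner faces). 10 slats, each 91 mm wide (x) and 25 mm thick, lie across the top of the two x-running rails, running the full 1415 mm width of the frame in y; the slats are evenly spaced along x between the inner faces of the end posts with equal gaps (rounded down to the nearest mm) at the −x end and between each pair — any rounding remainder accumulates at the +x end.

B is a long wooden bench with a 2152 mm (x) × 291 mm (y) seat, 50 mm thick, its top surface 428 mm above the floor. Four 41 mm square legs at the seat corners, flush with the edges, run from z = 0 to the seat underside.

The bench is on the floor beside the bed frame on its +y side.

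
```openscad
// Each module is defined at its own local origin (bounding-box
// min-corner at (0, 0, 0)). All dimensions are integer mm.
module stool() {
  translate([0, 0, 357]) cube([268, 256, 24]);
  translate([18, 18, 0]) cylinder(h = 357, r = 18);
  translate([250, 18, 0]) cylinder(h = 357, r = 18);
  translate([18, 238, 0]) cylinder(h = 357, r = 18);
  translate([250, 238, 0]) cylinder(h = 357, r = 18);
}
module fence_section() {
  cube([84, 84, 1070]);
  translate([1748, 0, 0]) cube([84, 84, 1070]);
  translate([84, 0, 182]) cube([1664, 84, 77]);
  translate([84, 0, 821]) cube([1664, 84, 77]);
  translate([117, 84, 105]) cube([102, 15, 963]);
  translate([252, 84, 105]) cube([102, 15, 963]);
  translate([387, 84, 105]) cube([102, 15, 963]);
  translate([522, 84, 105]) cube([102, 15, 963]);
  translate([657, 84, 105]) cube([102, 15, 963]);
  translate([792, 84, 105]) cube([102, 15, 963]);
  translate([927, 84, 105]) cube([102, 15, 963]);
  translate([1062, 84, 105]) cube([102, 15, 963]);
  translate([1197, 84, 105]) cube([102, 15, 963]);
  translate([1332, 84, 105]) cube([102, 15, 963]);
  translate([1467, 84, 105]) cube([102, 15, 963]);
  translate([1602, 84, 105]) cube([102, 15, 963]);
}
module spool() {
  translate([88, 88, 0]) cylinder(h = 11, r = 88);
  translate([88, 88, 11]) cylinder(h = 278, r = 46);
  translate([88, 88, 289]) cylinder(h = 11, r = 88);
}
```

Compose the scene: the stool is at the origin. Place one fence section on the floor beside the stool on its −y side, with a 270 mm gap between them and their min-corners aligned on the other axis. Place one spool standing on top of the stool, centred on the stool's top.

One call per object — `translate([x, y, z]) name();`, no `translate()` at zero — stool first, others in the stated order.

stool();
translate([0, -369, 0]) fence_section();
translate([46, 40, 381]) spool();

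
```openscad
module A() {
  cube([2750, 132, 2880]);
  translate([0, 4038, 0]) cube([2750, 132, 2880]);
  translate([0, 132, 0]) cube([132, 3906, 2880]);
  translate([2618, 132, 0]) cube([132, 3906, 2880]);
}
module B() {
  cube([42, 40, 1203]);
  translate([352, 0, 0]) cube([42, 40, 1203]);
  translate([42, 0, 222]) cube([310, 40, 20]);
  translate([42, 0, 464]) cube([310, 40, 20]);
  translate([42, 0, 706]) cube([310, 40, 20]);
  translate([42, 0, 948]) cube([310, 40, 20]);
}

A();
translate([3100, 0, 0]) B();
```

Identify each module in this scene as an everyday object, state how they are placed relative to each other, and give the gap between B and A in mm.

A is a house frame. B is a ladder. The ladder is on the floor beside the house frame on its +x side. The gap between the ladder and the house frame is 350 mm.

The ladder's nearest face is 350 mm from the house frame's +x face.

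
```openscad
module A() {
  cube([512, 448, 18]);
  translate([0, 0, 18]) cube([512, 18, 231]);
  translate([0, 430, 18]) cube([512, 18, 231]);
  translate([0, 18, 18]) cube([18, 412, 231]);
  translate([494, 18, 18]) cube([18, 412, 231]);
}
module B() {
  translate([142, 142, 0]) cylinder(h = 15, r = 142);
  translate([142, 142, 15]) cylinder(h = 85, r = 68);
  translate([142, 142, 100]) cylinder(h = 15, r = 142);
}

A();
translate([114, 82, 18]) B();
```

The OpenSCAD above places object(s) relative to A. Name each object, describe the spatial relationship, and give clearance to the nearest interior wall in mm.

A is an open box. B is a spool. The spool sits inside the open box, centred. The clearance to the nearest interior wall is 64 mm.

Clearances: x = 96, y = 64; minimum 64 mm.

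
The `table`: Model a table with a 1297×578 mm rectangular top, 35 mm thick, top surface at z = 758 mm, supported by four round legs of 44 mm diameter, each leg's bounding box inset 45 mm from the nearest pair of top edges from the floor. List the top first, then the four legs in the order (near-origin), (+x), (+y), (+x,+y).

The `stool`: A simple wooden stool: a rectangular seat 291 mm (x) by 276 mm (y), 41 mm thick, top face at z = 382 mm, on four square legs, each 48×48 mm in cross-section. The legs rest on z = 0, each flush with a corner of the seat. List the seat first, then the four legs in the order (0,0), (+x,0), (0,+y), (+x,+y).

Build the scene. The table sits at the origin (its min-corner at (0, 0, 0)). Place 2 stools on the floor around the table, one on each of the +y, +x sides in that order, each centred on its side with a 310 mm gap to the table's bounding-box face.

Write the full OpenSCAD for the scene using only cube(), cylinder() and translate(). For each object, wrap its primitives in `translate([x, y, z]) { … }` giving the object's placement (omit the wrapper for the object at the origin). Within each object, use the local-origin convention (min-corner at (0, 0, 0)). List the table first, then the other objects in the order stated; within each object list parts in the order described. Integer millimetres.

translate([0, 0, 723]) cube([1297, 578, 35]);
translate([67, 67, 0]) cylinder(h = 723, r = 22);
translate([1230, 67, 0]) cylinder(h = 723, r = 22);
translate([67, 511, 0]) cylinder(h = 723, r = 22);
translate([1230, 511, 0]) cylinder(h = 723, r = 22);
translate([503, 888, 0]) {
  translate([0, 0, 341]) cube([291, 276, 41]);
  cube([48, 48, 341]);
  translate([243, 0, 0]) cube([48, 48, 341]);
  translate([0, 228, 0]) cube([48, 48, 341]);
  translate([243, 228, 0]) cube([48, 48, 341]);
}
translate([1607, 151, 0]) {
  translate([0, 0, 341]) cube([291, 276, 41]);
  cube([48, 48, 341]);
  translate([243, 0, 0]) cube([48, 48, 341]);
  translate([0, 228, 0]) cube([48, 48, 341]);
  translate([243, 228, 0]) cube([48, 48, 341]);
}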